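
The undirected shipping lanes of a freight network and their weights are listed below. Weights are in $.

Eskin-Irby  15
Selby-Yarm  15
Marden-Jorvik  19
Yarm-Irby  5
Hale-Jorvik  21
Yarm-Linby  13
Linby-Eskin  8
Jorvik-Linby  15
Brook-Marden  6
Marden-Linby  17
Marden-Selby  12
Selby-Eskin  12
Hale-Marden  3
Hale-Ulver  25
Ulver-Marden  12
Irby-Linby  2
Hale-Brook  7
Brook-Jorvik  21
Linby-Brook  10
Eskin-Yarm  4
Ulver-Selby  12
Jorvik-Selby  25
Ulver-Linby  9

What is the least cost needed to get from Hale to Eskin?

$25

Settle nodes by increasing distance from Hale:
Hale: 0
Marden: 3  (via Hale)
Brook: 7  (via Hale)
Ulver: 15  (via Marden)
Selby: 15  (via Marden)
Linby: 17  (via Brook)
Irby: 19  (via Linby)
Jorvik: 21  (via Hale)
Yarm: 24  (via Irby)
Eskin: 25  (via Linby)
Shortest route: Hale → Brook → Linby → Eskin = $25.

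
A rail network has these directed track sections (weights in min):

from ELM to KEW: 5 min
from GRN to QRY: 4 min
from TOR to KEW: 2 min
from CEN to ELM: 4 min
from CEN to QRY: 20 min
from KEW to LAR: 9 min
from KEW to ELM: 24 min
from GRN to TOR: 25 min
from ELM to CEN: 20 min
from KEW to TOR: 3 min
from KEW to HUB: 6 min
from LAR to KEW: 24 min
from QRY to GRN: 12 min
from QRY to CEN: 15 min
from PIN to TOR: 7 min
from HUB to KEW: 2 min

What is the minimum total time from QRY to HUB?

Running Dijkstra from QRY:
QRY: 0
GRN: 12  (via QRY)
CEN: 15  (via QRY)
ELM: 19  (via CEN)
KEW: 24  (via ELM)
TOR: 27  (via KEW)
HUB: 30  (via KEW)
Shortest route: QRY → CEN → ELM → KEW → HUB = 30 min.

30 min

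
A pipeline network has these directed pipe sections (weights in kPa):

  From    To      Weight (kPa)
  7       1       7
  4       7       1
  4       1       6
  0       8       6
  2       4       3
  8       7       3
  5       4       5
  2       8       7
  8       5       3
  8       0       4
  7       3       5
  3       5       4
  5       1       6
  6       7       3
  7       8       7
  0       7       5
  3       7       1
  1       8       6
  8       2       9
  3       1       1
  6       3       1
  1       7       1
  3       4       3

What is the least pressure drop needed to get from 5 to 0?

16 kPa

Shortest distances from 5:
5: 0
4: 5  (via 5)
1: 6  (via 5)
7: 6  (via 4)
3: 11  (via 7)
8: 12  (via 1)
0: 16  (via 8)
Shortest route: 5–1–8–0 = 16 kPa.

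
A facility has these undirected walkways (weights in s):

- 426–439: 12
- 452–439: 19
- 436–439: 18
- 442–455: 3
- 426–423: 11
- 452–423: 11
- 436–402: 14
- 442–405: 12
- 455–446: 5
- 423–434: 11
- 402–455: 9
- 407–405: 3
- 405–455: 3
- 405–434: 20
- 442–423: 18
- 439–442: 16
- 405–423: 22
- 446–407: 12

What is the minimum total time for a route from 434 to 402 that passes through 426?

Best 434 to 426: 434 → 423 → 426 costing 22
Shortest 426→402: 426 → 439 → 442 → 455 → 402 = 40
Total via 426: 22 + 40 = 62 s.

62 s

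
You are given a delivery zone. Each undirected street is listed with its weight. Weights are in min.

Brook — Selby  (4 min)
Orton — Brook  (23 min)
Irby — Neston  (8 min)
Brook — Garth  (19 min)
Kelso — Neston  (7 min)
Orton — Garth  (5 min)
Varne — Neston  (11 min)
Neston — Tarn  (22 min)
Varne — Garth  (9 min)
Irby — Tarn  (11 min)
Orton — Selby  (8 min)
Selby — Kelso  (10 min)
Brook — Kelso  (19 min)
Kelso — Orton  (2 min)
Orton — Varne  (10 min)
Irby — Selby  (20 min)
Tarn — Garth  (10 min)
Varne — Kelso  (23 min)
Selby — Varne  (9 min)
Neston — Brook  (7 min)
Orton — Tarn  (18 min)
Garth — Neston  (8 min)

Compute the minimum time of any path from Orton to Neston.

9 min

Enumerating some paths:
Orton → Selby → Brook → Neston: 8+4+7 = 19
Orton → Kelso → Neston: 2+7 = 9
Orton → Garth → Neston: 5+8 = 13
The minimum is 9 min via Orton → Kelso → Neston.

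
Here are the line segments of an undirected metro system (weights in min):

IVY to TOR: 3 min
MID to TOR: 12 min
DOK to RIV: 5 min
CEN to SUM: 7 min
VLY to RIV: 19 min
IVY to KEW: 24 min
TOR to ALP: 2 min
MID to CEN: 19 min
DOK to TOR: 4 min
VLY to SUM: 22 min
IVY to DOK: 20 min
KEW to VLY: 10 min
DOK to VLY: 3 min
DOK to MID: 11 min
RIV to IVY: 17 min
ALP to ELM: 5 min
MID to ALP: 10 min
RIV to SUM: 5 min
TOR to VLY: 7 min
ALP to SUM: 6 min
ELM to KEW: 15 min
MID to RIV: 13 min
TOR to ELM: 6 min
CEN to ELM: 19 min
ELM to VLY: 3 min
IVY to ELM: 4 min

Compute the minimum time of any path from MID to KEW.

Shortest distances from MID:
MID: 0
ALP: 10  (via MID)
DOK: 11  (via MID)
TOR: 12  (via MID)
RIV: 13  (via MID)
VLY: 14  (via DOK)
IVY: 15  (via TOR)
ELM: 15  (via ALP)
SUM: 16  (via ALP)
CEN: 19  (via MID)
KEW: 24  (via VLY)
Shortest route: MID → DOK → VLY → KEW = 24 min.

24 min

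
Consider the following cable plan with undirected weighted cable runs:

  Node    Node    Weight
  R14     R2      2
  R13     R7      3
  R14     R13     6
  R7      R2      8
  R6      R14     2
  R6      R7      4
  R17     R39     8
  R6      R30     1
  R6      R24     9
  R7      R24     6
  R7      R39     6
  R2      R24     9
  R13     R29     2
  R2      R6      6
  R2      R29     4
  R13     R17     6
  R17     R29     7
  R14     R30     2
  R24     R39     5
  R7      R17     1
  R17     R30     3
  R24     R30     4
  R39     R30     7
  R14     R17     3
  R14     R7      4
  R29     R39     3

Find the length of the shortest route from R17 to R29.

6

Candidate routes:
R17–R13–R29: 6+2 = 8
R17–R29: 7 = 7
R17–R7–R13–R29: 1+3+2 = 6
The minimum is 6 via R17–R7–R13–R29.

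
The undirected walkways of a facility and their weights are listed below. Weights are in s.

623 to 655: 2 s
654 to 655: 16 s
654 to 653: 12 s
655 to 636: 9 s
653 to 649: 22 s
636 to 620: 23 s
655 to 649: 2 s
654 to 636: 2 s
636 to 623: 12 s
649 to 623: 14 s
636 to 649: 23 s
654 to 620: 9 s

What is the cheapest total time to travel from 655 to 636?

9 s

Candidate routes:
655–636: 9 = 9
655–623–636: 2+12 = 14
The minimum is 9 s via 655–636.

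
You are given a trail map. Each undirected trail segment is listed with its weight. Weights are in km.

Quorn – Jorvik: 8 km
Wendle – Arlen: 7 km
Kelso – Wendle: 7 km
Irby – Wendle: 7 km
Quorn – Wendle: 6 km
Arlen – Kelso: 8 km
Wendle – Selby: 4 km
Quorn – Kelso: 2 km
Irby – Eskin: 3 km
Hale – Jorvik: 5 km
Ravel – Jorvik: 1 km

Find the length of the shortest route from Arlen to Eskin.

17 km

Enumerating some paths:
Arlen → Kelso → Quorn → Wendle → Irby → Eskin: 8+2+6+7+3 = 26
Arlen → Wendle → Irby → Eskin: 7+7+3 = 17
Arlen → Kelso → Wendle → Irby → Eskin: 8+7+7+3 = 25
Cheapest is Arlen → Wendle → Irby → Eskin at 17 km.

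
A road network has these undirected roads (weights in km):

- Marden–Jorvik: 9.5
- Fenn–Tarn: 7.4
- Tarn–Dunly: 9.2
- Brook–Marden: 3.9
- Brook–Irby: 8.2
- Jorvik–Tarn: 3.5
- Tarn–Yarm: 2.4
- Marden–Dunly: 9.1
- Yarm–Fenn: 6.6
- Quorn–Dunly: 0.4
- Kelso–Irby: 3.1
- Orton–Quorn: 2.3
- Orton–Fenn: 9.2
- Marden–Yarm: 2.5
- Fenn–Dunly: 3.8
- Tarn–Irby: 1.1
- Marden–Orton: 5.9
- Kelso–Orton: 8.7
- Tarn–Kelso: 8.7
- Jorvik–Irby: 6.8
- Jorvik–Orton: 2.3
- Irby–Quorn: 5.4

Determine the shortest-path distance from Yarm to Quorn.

Candidate routes:
Yarm–Tarn–Jorvik–Orton–Quorn: 2.4+3.5+2.3+2.3 = 10.5
Yarm–Marden–Orton–Quorn: 2.5+5.9+2.3 = 10.7
Yarm–Tarn–Irby–Quorn: 2.4+1.1+5.4 = 8.9
Cheapest is Yarm–Tarn–Irby–Quorn at 8.9 km.

8.9 km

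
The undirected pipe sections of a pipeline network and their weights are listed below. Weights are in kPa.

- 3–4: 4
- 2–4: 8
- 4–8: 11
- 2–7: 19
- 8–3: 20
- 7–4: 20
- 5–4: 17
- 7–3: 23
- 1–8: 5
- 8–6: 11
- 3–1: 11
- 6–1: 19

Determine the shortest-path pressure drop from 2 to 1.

Candidate routes:
2–4–3–8–1: 8+4+20+5 = 37
2–4–3–1: 8+4+11 = 23
2–4–8–1: 8+11+5 = 24
The minimum is 23 kPa via 2–4–3–1.

23 kPa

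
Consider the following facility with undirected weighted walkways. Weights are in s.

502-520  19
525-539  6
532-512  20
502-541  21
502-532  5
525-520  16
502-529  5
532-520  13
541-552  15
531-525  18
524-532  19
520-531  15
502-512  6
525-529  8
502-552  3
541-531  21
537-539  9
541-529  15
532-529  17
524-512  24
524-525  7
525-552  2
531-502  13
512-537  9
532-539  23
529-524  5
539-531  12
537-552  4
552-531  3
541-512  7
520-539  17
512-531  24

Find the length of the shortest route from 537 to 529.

12 s

Shortest distances from 537:
537: 0
552: 4  (via 537)
525: 6  (via 552)
531: 7  (via 552)
502: 7  (via 552)
512: 9  (via 537)
539: 9  (via 537)
532: 12  (via 502)
529: 12  (via 502)
Shortest route: 537 → 552 → 502 → 529 = 12 s.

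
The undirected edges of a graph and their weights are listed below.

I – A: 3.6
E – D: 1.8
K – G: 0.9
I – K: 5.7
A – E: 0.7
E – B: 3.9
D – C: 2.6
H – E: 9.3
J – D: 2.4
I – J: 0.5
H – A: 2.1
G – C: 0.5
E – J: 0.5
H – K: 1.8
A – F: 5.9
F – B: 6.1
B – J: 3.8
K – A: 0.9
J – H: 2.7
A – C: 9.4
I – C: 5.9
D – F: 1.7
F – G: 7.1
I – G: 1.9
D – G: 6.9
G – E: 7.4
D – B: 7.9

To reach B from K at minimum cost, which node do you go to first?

A

Compare a few routes:
K → A → E → J → B: 0.9+0.7+0.5+3.8 = 5.9
K → A → E → B: 0.9+0.7+3.9 = 5.5
Cheapest is K → A → E → B at 5.5.
So from K the first move is to A.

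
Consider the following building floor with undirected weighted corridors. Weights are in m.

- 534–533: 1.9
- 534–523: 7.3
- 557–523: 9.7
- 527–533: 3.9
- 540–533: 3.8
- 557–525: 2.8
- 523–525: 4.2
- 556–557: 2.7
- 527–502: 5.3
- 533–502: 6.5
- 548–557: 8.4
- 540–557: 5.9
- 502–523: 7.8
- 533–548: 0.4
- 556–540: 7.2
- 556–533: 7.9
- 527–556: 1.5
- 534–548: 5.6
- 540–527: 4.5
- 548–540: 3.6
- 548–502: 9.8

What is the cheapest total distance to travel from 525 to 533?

Running Dijkstra from 525:
525: 0
557: 2.8  (via 525)
523: 4.2  (via 525)
556: 5.5  (via 557)
527: 7  (via 556)
540: 8.7  (via 557)
533: 10.9  (via 527)
Shortest route: 525 → 557 → 556 → 527 → 533 = 10.9 m.

10.9 m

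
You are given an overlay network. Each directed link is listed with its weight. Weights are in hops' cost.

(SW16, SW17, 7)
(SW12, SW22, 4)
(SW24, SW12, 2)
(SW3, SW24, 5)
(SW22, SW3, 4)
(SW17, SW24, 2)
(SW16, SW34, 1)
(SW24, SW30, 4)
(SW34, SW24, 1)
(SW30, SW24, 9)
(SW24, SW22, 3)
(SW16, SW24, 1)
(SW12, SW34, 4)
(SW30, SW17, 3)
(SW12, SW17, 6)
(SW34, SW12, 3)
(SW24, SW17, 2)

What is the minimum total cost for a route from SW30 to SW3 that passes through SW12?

15 hops' cost

Shortest SW30→SW12: SW30–SW17–SW24–SW12 = 7
Shortest SW12→SW3: SW12–SW22–SW3 = 8
Total via SW12: 7 + 8 = 15 hops' cost.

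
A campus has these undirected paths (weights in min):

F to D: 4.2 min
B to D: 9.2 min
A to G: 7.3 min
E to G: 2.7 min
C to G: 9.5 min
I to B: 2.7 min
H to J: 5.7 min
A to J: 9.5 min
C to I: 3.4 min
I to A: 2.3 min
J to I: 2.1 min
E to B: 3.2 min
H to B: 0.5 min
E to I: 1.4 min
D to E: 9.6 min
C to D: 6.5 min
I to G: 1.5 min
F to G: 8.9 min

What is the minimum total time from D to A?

12.2 min

Settle nodes by increasing distance from D:
D: 0
F: 4.2  (via D)
C: 6.5  (via D)
B: 9.2  (via D)
E: 9.6  (via D)
H: 9.7  (via B)
I: 9.9  (via C)
G: 11.4  (via I)
J: 12  (via I)
A: 12.2  (via I)
Shortest route: D → C → I → A = 12.2 min.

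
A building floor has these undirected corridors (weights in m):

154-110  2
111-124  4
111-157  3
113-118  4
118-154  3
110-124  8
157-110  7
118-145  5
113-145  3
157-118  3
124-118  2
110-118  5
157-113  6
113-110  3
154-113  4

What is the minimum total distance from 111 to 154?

Candidate routes:
111–157–110–154: 3+7+2 = 12
111–157–118–154: 3+3+3 = 9
The minimum is 9 m via 111–157–118–154.

9 m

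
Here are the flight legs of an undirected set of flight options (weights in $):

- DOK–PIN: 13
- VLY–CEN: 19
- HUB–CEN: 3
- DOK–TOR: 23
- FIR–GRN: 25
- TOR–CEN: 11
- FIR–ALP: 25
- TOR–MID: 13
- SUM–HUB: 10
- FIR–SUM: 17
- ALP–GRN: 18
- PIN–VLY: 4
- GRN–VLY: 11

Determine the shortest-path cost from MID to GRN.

Settle nodes by increasing distance from MID:
MID: 0
TOR: 13  (via MID)
CEN: 24  (via TOR)
HUB: 27  (via CEN)
DOK: 36  (via TOR)
SUM: 37  (via HUB)
VLY: 43  (via CEN)
PIN: 47  (via VLY)
GRN: 54  (via VLY)
Shortest route: MID → TOR → CEN → VLY → GRN = $54.

$54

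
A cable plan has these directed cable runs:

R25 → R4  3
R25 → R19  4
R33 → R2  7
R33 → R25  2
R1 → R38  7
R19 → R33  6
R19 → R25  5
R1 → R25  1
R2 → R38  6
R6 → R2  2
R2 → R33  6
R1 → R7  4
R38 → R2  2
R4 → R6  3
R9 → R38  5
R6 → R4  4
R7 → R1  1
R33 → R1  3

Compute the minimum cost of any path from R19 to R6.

Settle nodes by increasing distance from R19:
R19: 0
R25: 5  (via R19)
R33: 6  (via R19)
R4: 8  (via R25)
R1: 9  (via R33)
R6: 11  (via R4)
Shortest route: R19 → R25 → R4 → R6 = 11.

11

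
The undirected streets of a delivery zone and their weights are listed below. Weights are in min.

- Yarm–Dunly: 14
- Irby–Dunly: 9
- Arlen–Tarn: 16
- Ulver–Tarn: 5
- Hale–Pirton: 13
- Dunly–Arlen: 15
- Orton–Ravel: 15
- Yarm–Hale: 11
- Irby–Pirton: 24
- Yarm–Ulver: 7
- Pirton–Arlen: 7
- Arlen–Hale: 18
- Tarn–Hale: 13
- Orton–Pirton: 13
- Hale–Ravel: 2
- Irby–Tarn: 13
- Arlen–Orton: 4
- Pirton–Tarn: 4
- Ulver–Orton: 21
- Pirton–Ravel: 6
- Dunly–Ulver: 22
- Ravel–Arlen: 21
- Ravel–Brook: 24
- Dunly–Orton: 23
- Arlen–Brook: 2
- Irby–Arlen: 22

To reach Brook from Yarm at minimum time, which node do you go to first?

Ulver

Enumerating some paths:
Yarm → Hale → Arlen → Brook: 11+18+2 = 31
Yarm → Ulver → Tarn → Arlen → Brook: 7+5+16+2 = 30
Yarm → Hale → Ravel → Pirton → Arlen → Brook: 11+2+6+7+2 = 28
Yarm → Ulver → Tarn → Pirton → Arlen → Brook: 7+5+4+7+2 = 25
Cheapest is Yarm → Ulver → Tarn → Pirton → Arlen → Brook at 25 min.
So from Yarm the first move is to Ulver.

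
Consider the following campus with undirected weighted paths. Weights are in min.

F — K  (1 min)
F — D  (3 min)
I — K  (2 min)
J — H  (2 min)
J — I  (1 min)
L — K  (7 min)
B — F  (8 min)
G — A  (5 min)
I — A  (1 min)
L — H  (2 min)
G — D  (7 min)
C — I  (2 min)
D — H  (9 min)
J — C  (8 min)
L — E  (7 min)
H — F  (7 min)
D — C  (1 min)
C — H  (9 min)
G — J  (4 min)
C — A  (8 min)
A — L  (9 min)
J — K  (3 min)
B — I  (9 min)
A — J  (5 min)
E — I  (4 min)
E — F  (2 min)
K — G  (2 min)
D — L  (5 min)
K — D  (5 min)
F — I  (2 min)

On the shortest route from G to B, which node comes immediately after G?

K

Compare a few routes:
G - K - F - B: 2+1+8 = 11
G - K - I - B: 2+2+9 = 13
G - J - I - B: 4+1+9 = 14
The minimum is 11 min via G - K - F - B.
So from G the first move is to K.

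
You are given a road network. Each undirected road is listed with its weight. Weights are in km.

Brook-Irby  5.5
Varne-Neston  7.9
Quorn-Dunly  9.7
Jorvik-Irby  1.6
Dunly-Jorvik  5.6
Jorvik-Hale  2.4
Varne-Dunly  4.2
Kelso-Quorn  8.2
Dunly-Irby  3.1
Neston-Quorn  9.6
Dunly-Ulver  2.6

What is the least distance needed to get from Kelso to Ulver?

20.5 km

Enumerating some paths:
Kelso–Quorn–Dunly–Ulver: 8.2+9.7+2.6 = 20.5
Kelso–Quorn–Neston–Varne–Dunly–Ulver: 8.2+9.6+7.9+4.2+2.6 = 32.5
The minimum is 20.5 km via Kelso–Quorn–Dunly–Ulver.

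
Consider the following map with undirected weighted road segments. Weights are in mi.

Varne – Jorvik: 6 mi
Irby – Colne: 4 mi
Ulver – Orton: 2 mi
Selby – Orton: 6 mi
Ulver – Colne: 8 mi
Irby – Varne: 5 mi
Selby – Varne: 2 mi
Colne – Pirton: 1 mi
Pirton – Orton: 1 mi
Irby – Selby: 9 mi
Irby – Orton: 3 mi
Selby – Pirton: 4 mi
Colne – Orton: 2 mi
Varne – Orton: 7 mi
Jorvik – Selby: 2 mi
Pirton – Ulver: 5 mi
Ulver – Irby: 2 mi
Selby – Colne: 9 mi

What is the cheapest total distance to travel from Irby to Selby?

7 mi

Enumerating some paths:
Irby–Orton–Pirton–Selby: 3+1+4 = 8
Irby–Varne–Selby: 5+2 = 7
Irby–Ulver–Orton–Pirton–Selby: 2+2+1+4 = 9
Cheapest is Irby–Varne–Selby at 7 mi.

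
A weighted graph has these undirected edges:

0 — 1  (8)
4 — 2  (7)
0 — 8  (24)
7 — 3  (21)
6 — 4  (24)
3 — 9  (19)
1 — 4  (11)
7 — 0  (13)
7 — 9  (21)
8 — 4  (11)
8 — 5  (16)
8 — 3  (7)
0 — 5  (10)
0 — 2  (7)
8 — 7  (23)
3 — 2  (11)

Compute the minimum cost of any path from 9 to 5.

Candidate routes:
9 - 7 - 0 - 5: 21+13+10 = 44
9 - 7 - 8 - 5: 21+23+16 = 60
9 - 3 - 8 - 5: 19+7+16 = 42
9 - 3 - 2 - 0 - 5: 19+11+7+10 = 47
The minimum is 42 via 9 - 3 - 8 - 5.

42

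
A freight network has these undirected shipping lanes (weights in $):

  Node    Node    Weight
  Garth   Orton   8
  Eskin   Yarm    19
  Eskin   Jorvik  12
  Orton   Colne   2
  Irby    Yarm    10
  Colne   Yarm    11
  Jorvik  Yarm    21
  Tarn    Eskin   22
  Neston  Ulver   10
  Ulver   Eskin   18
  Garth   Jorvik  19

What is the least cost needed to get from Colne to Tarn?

$52

Settle nodes by increasing distance from Colne:
Colne: 0
Orton: 2  (via Colne)
Garth: 10  (via Orton)
Yarm: 11  (via Colne)
Irby: 21  (via Yarm)
Jorvik: 29  (via Garth)
Eskin: 30  (via Yarm)
Ulver: 48  (via Eskin)
Tarn: 52  (via Eskin)
Shortest route: Colne → Yarm → Eskin → Tarn = $52.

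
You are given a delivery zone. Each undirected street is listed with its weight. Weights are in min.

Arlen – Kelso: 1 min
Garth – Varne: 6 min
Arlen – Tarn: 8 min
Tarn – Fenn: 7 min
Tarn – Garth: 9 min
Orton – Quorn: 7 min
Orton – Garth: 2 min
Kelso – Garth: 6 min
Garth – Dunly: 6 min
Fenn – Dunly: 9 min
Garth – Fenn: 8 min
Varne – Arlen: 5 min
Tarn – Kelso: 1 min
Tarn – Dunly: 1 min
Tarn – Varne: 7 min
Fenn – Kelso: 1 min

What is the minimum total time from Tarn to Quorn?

Enumerating some paths:
Tarn - Garth - Orton - Quorn: 9+2+7 = 18
Tarn - Kelso - Garth - Orton - Quorn: 1+6+2+7 = 16
Cheapest is Tarn - Kelso - Garth - Orton - Quorn at 16 min.

16 min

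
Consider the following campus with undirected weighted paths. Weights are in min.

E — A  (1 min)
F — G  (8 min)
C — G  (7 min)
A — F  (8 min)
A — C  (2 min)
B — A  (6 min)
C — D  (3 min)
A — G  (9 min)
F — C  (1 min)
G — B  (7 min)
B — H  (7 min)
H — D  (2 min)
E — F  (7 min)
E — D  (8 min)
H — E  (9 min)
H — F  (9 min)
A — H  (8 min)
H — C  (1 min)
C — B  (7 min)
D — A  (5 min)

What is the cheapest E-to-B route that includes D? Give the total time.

Shortest E→D: E–A–D = 6
Shortest D→B: D–H–B = 9
Total via D: 6 + 9 = 15 min.

15 min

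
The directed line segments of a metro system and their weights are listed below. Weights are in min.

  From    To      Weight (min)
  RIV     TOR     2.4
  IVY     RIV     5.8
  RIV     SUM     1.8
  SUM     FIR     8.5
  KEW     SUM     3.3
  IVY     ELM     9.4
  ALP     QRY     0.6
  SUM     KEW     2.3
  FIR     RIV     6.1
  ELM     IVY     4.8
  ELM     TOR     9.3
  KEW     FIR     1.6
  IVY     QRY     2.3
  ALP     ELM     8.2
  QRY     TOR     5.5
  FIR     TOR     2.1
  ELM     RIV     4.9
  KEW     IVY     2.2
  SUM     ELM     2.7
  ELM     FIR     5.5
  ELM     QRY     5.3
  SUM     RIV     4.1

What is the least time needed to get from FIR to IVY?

Candidate routes:
FIR–RIV–SUM–ELM–IVY: 6.1+1.8+2.7+4.8 = 15.4
FIR–RIV–SUM–KEW–IVY: 6.1+1.8+2.3+2.2 = 12.4
Cheapest is FIR–RIV–SUM–KEW–IVY at 12.4 min.

12.4 min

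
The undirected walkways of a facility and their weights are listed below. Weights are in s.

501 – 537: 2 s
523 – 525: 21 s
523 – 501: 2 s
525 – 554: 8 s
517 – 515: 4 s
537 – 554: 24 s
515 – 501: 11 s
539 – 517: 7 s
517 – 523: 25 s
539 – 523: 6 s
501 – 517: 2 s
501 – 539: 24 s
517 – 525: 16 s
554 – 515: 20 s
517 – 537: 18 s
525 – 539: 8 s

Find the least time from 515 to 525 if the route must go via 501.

22 s

Best 515 to 501: 515–517–501 costing 6
Best 501 to 525: 501–523–539–525 costing 16
Total via 501: 6 + 16 = 22 s.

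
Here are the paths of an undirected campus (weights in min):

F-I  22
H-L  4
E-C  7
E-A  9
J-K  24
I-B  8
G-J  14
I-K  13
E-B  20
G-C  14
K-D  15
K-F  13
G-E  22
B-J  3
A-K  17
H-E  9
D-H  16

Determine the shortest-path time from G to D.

46 min

Settle nodes by increasing distance from G:
G: 0
C: 14  (via G)
J: 14  (via G)
B: 17  (via J)
E: 21  (via C)
I: 25  (via B)
A: 30  (via E)
H: 30  (via E)
L: 34  (via H)
K: 38  (via J)
D: 46  (via H)
Shortest route: G–C–E–H–D = 46 min.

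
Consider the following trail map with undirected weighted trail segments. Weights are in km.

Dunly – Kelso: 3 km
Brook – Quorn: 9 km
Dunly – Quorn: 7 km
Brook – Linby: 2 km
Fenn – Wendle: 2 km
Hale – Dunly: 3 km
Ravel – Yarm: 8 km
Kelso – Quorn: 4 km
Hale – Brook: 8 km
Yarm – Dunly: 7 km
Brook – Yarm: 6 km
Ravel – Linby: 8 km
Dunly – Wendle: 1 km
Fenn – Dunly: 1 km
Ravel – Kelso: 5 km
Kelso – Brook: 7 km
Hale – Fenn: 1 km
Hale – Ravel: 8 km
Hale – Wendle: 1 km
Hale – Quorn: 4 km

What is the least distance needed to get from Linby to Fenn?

Candidate routes:
Linby → Brook → Hale → Fenn: 2+8+1 = 11
Linby → Brook → Hale → Wendle → Dunly → Fenn: 2+8+1+1+1 = 13
Linby → Brook → Hale → Wendle → Fenn: 2+8+1+2 = 13
Linby → Brook → Kelso → Dunly → Fenn: 2+7+3+1 = 13
Cheapest is Linby → Brook → Hale → Fenn at 11 km.

11 km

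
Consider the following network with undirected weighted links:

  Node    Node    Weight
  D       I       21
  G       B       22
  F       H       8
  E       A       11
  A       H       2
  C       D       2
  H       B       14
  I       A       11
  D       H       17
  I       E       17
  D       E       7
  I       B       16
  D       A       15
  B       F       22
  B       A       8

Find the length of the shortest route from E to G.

41

Shortest distances from E:
E: 0
D: 7  (via E)
C: 9  (via D)
A: 11  (via E)
H: 13  (via A)
I: 17  (via E)
B: 19  (via A)
F: 21  (via H)
G: 41  (via B)
Shortest route: E → A → B → G = 41.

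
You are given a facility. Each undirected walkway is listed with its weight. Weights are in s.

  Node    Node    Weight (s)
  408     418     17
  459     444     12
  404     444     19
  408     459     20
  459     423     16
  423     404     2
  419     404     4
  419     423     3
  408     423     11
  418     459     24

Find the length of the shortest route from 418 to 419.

Settle nodes by increasing distance from 418:
418: 0
408: 17  (via 418)
459: 24  (via 418)
423: 28  (via 408)
404: 30  (via 423)
419: 31  (via 423)
Shortest route: 418 → 408 → 423 → 419 = 31 s.

31 s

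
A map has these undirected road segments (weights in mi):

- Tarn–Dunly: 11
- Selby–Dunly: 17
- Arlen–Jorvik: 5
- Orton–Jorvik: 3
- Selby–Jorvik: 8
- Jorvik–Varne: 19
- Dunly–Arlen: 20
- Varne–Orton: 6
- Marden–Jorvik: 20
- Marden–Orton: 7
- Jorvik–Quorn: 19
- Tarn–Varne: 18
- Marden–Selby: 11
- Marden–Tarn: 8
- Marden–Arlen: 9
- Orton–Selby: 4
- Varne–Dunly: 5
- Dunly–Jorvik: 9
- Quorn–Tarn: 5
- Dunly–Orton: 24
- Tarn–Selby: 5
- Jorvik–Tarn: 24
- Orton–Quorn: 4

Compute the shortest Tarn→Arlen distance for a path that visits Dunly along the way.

25 mi

Shortest Tarn→Dunly: Tarn–Dunly = 11
Best Dunly to Arlen: Dunly–Jorvik–Arlen costing 14
Total via Dunly: 11 + 14 = 25 mi.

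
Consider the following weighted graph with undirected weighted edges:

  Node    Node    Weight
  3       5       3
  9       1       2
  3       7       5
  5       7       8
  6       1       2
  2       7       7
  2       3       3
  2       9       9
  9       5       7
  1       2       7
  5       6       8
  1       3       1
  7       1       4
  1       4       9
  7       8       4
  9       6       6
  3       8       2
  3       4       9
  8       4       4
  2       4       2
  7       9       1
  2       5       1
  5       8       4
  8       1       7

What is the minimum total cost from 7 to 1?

3

Candidate routes:
7 - 3 - 1: 5+1 = 6
7 - 8 - 3 - 1: 4+2+1 = 7
7 - 1: 4 = 4
7 - 9 - 1: 1+2 = 3
The minimum is 3 via 7 - 9 - 1.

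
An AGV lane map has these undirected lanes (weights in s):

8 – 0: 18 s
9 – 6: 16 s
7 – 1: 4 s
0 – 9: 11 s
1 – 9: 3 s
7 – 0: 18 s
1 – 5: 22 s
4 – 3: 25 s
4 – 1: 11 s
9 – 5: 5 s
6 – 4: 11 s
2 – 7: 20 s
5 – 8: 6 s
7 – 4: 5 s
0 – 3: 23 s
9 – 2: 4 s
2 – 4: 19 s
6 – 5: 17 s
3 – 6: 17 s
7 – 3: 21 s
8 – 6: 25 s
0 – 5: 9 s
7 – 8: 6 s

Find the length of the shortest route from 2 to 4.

Enumerating some paths:
2 - 9 - 1 - 4: 4+3+11 = 18
2 - 9 - 1 - 7 - 4: 4+3+4+5 = 16
Cheapest is 2 - 9 - 1 - 7 - 4 at 16 s.

16 s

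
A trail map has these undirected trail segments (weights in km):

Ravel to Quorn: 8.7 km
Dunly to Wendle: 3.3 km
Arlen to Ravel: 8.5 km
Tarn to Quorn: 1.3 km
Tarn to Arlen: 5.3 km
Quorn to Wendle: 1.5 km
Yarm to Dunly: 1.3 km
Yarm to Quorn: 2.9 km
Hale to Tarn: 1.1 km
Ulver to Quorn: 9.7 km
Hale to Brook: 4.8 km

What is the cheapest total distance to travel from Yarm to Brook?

Shortest distances from Yarm:
Yarm: 0
Dunly: 1.3  (via Yarm)
Quorn: 2.9  (via Yarm)
Tarn: 4.2  (via Quorn)
Wendle: 4.4  (via Quorn)
Hale: 5.3  (via Tarn)
Arlen: 9.5  (via Tarn)
Brook: 10.1  (via Hale)
Shortest route: Yarm–Quorn–Tarn–Hale–Brook = 10.1 km.

10.1 km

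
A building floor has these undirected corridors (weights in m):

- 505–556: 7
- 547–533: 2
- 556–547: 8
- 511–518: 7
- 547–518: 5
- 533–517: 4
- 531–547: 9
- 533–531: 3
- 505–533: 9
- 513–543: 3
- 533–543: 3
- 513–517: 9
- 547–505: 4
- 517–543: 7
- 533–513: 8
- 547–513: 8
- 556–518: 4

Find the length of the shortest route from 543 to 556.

13 m

Settle nodes by increasing distance from 543:
543: 0
513: 3  (via 543)
533: 3  (via 543)
547: 5  (via 533)
531: 6  (via 533)
517: 7  (via 543)
505: 9  (via 547)
518: 10  (via 547)
556: 13  (via 547)
Shortest route: 543 → 533 → 547 → 556 = 13 m.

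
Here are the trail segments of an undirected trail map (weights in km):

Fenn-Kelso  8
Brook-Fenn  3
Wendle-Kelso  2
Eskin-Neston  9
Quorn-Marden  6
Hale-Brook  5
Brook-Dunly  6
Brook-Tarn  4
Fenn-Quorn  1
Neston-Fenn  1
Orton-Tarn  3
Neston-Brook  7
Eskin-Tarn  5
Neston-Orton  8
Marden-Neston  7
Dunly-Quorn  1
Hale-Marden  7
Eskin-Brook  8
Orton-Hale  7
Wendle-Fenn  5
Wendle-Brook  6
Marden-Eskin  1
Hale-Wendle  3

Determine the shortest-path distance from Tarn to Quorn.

8 km

Running Dijkstra from Tarn:
Tarn: 0
Orton: 3  (via Tarn)
Brook: 4  (via Tarn)
Eskin: 5  (via Tarn)
Marden: 6  (via Eskin)
Fenn: 7  (via Brook)
Quorn: 8  (via Fenn)
Shortest route: Tarn → Brook → Fenn → Quorn = 8 km.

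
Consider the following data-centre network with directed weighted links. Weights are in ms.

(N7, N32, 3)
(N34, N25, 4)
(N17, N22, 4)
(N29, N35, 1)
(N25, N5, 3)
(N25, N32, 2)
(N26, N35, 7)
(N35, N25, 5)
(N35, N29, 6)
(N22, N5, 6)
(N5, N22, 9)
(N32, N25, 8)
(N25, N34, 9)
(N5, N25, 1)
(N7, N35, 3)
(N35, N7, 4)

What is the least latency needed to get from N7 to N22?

20 ms

Shortest distances from N7:
N7: 0
N32: 3  (via N7)
N35: 3  (via N7)
N25: 8  (via N35)
N29: 9  (via N35)
N5: 11  (via N25)
N34: 17  (via N25)
N22: 20  (via N5)
Shortest route: N7 → N35 → N25 → N5 → N22 = 20 ms.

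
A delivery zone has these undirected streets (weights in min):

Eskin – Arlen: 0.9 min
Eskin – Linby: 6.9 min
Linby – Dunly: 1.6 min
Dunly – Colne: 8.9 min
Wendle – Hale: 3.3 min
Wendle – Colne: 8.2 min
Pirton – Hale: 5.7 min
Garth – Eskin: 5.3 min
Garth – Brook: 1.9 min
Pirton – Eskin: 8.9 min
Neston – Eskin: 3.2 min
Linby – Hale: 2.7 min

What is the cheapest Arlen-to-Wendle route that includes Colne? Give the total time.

Shortest Arlen→Colne: Arlen–Eskin–Linby–Dunly–Colne = 18.3
Best Colne to Wendle: Colne–Wendle costing 8.2
Total via Colne: 18.3 + 8.2 = 26.5 min.

26.5 min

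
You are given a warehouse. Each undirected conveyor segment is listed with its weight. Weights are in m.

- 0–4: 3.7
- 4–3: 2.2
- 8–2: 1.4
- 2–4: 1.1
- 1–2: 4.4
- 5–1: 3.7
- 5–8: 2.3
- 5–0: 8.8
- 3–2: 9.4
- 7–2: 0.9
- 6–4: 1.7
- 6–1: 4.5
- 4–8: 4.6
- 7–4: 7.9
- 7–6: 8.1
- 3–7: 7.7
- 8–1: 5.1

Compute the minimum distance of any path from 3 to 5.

Running Dijkstra from 3:
3: 0
4: 2.2  (via 3)
2: 3.3  (via 4)
6: 3.9  (via 4)
7: 4.2  (via 2)
8: 4.7  (via 2)
0: 5.9  (via 4)
5: 7  (via 8)
Shortest route: 3–4–2–8–5 = 7 m.

7 m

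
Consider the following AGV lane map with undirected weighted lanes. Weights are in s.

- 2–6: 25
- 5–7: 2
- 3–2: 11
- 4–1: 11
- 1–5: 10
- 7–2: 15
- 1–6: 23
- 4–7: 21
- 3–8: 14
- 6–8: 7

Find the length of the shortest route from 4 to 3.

47 s

Compare a few routes:
4 - 1 - 5 - 7 - 2 - 3: 11+10+2+15+11 = 49
4 - 7 - 2 - 3: 21+15+11 = 47
The minimum is 47 s via 4 - 7 - 2 - 3.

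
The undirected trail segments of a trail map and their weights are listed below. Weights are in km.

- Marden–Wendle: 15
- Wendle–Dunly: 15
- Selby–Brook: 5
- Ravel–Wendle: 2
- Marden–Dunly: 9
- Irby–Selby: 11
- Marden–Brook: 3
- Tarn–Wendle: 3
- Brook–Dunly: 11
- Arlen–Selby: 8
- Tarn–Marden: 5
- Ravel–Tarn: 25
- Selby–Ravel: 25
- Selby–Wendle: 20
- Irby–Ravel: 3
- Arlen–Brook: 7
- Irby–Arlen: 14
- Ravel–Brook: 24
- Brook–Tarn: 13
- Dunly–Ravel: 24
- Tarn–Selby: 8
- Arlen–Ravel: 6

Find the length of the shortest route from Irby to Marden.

Running Dijkstra from Irby:
Irby: 0
Ravel: 3  (via Irby)
Wendle: 5  (via Ravel)
Tarn: 8  (via Wendle)
Arlen: 9  (via Ravel)
Selby: 11  (via Irby)
Marden: 13  (via Tarn)
Shortest route: Irby–Ravel–Wendle–Tarn–Marden = 13 km.

13 km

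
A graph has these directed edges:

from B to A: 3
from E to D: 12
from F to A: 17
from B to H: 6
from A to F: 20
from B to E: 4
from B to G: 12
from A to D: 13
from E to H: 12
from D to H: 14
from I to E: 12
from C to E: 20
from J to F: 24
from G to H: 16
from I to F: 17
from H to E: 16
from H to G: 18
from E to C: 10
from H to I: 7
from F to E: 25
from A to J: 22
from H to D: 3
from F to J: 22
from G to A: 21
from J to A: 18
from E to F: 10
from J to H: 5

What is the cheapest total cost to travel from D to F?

38

Running Dijkstra from D:
D: 0
H: 14  (via D)
I: 21  (via H)
E: 30  (via H)
G: 32  (via H)
F: 38  (via I)
Shortest route: D → H → I → F = 38.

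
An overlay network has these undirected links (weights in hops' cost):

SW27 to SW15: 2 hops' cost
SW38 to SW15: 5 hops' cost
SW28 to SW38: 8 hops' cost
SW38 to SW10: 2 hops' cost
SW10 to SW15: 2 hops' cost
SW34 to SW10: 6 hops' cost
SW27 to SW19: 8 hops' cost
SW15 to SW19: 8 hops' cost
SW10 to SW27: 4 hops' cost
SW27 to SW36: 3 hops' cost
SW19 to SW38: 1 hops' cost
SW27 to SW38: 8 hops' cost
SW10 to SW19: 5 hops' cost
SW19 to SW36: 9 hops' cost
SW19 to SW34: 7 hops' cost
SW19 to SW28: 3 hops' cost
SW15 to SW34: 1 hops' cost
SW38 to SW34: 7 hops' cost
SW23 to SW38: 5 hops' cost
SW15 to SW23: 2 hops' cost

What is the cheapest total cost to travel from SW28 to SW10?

Settle nodes by increasing distance from SW28:
SW28: 0
SW19: 3  (via SW28)
SW38: 4  (via SW19)
SW10: 6  (via SW38)
Shortest route: SW28 → SW19 → SW38 → SW10 = 6 hops' cost.

6 hops' cost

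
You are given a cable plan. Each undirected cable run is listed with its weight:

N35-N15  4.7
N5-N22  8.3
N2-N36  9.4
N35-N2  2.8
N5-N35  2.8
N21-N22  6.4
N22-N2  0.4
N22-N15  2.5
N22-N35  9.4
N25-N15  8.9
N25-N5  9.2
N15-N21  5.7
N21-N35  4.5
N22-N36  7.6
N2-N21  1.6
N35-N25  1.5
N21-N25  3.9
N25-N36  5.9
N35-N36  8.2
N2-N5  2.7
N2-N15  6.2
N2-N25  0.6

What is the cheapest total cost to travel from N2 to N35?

2.1

Compare a few routes:
N2 → N25 → N35: 0.6+1.5 = 2.1
N2 → N35: 2.8 = 2.8
The minimum is 2.1 via N2 → N25 → N35.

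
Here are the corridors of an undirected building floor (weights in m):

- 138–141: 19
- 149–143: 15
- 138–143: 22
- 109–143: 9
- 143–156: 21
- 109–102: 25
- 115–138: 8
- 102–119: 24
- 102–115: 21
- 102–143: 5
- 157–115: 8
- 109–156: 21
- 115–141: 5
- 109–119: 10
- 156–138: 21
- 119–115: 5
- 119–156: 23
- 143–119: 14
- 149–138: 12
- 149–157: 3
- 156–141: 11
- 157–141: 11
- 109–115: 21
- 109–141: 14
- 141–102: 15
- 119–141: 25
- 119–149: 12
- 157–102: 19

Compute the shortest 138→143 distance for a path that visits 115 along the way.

Shortest 138→115: 138 → 115 = 8
Best 115 to 143: 115 → 119 → 143 costing 19
Total via 115: 8 + 19 = 27 m.

27 m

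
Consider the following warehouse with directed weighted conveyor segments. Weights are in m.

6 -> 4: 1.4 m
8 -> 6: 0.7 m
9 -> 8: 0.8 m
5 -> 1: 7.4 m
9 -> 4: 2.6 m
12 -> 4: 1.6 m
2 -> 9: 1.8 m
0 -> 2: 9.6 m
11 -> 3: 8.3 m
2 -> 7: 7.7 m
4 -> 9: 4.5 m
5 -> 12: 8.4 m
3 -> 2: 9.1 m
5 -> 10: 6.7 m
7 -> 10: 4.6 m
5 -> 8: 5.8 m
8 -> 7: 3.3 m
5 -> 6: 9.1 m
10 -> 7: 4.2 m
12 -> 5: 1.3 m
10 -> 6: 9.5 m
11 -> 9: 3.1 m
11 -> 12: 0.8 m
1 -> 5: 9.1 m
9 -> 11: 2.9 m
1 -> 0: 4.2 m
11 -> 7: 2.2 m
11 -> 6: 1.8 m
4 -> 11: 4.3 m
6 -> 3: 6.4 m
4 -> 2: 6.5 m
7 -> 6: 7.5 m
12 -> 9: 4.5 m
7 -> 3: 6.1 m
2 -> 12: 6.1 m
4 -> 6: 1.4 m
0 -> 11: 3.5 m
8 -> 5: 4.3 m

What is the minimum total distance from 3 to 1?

Running Dijkstra from 3:
3: 0
2: 9.1  (via 3)
9: 10.9  (via 2)
8: 11.7  (via 9)
6: 12.4  (via 8)
4: 13.5  (via 9)
11: 13.8  (via 9)
12: 14.6  (via 11)
7: 15  (via 8)
5: 15.9  (via 12)
10: 19.6  (via 7)
1: 23.3  (via 5)
Shortest route: 3 → 2 → 9 → 11 → 12 → 5 → 1 = 23.3 m.

23.3 m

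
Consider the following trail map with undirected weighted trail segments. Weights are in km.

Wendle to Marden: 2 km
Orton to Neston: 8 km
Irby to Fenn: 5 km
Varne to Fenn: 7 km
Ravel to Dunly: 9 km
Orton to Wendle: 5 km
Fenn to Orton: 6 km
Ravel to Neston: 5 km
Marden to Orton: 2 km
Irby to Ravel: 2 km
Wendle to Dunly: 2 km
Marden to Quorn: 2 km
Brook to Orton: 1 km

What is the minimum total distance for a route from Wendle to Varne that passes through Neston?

31 km

Shortest Wendle→Neston: Wendle → Marden → Orton → Neston = 12
Best Neston to Varne: Neston → Ravel → Irby → Fenn → Varne costing 19
Total via Neston: 12 + 19 = 31 km.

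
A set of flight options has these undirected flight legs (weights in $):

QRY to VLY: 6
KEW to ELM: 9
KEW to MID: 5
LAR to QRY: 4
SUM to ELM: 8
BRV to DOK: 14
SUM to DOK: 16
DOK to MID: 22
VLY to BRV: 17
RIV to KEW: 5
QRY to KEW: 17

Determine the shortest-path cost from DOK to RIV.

$32

Enumerating some paths:
DOK → BRV → VLY → QRY → KEW → RIV: 14+17+6+17+5 = 59
DOK → MID → KEW → RIV: 22+5+5 = 32
DOK → SUM → ELM → KEW → RIV: 16+8+9+5 = 38
The minimum is $32 via DOK → MID → KEW → RIV.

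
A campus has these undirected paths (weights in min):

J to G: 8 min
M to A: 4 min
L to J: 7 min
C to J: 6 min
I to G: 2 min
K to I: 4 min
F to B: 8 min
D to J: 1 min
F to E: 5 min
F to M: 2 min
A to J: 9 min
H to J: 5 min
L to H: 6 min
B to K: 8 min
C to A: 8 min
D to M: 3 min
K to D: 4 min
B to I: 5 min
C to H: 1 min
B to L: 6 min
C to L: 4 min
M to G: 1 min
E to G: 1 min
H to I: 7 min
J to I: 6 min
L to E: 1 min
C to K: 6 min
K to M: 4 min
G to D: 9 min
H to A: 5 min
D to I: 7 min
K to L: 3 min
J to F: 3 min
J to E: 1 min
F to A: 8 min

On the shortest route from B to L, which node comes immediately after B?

L

Candidate routes:
B - I - G - E - L: 5+2+1+1 = 9
B - L: 6 = 6
Cheapest is B - L at 6 min.
So from B the first move is to L.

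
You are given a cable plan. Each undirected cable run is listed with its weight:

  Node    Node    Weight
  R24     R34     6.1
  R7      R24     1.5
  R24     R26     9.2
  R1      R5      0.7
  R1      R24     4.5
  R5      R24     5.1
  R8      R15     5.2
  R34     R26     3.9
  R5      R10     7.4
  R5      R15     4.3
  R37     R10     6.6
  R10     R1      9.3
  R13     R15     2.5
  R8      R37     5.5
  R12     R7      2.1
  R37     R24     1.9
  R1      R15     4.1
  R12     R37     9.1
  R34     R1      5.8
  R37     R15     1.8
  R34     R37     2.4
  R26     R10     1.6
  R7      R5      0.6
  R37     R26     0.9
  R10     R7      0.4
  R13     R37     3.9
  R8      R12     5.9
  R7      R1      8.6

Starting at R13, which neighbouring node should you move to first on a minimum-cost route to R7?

Compare a few routes:
R13–R37–R26–R10–R7: 3.9+0.9+1.6+0.4 = 6.8
R13–R37–R24–R7: 3.9+1.9+1.5 = 7.3
R13–R15–R5–R7: 2.5+4.3+0.6 = 7.4
R13–R15–R37–R26–R10–R7: 2.5+1.8+0.9+1.6+0.4 = 7.2
The minimum is 6.8 via R13–R37–R26–R10–R7.
So from R13 the first move is to R37.

R37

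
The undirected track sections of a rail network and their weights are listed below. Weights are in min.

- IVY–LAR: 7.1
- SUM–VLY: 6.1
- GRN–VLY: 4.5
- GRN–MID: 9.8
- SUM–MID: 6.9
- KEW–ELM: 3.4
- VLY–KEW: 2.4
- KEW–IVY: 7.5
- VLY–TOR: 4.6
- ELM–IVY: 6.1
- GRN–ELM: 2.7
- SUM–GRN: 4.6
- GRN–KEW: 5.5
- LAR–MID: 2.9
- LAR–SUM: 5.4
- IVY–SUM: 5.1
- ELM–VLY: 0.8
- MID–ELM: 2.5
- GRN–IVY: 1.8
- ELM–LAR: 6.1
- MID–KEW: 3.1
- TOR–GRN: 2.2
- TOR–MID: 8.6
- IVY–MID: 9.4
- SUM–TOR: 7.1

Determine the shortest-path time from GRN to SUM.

Enumerating some paths:
GRN - SUM: 4.6 = 4.6
GRN - ELM - VLY - SUM: 2.7+0.8+6.1 = 9.6
GRN - TOR - SUM: 2.2+7.1 = 9.3
GRN - IVY - SUM: 1.8+5.1 = 6.9
Cheapest is GRN - SUM at 4.6 min.

4.6 min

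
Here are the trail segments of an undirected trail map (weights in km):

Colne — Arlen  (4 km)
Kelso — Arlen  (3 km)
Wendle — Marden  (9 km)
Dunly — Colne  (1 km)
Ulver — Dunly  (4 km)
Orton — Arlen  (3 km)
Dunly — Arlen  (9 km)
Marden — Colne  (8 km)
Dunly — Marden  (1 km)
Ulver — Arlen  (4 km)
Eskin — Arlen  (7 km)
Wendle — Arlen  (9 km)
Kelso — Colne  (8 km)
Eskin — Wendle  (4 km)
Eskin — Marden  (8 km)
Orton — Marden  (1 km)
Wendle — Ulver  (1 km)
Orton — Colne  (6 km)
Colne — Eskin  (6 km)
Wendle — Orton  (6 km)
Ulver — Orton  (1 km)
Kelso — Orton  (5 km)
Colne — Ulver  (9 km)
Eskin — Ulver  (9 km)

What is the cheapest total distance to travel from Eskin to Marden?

Compare a few routes:
Eskin–Wendle–Ulver–Orton–Marden: 4+1+1+1 = 7
Eskin–Colne–Dunly–Marden: 6+1+1 = 8
Eskin–Marden: 8 = 8
Cheapest is Eskin–Wendle–Ulver–Orton–Marden at 7 km.

7 km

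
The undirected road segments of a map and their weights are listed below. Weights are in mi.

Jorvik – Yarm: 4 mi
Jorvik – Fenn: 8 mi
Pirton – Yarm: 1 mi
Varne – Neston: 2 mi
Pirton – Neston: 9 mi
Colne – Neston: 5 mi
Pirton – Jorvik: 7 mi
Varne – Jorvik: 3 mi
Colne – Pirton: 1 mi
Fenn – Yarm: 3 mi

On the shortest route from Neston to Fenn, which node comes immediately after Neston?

Enumerating some paths:
Neston - Colne - Pirton - Yarm - Fenn: 5+1+1+3 = 10
Neston - Varne - Jorvik - Fenn: 2+3+8 = 13
Neston - Varne - Jorvik - Yarm - Fenn: 2+3+4+3 = 12
Cheapest is Neston - Colne - Pirton - Yarm - Fenn at 10 mi.
So from Neston the first move is to Colne.

Colne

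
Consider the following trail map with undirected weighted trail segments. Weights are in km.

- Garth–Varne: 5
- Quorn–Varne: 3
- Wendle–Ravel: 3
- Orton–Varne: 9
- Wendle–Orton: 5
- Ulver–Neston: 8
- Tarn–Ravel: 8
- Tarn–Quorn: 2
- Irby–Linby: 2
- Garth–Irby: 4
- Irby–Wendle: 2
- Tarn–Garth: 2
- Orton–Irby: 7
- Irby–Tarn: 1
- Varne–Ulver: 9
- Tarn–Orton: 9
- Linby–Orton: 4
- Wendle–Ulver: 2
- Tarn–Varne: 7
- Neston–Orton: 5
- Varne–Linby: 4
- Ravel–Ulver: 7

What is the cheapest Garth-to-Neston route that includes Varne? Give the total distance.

18 km

Best Garth to Varne: Garth–Varne costing 5
Shortest Varne→Neston: Varne–Linby–Orton–Neston = 13
Total via Varne: 5 + 13 = 18 km.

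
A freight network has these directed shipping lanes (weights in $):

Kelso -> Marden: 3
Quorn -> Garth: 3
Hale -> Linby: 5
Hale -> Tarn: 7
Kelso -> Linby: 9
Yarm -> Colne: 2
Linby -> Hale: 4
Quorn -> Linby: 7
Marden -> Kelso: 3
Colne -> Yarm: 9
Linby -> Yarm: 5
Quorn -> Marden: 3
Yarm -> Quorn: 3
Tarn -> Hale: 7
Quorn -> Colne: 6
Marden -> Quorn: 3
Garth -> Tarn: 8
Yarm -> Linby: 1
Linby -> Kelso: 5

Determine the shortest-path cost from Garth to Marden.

$28

Running Dijkstra from Garth:
Garth: 0
Tarn: 8  (via Garth)
Hale: 15  (via Tarn)
Linby: 20  (via Hale)
Kelso: 25  (via Linby)
Yarm: 25  (via Linby)
Colne: 27  (via Yarm)
Quorn: 28  (via Yarm)
Marden: 28  (via Kelso)
Shortest route: Garth–Tarn–Hale–Linby–Kelso–Marden = $28.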